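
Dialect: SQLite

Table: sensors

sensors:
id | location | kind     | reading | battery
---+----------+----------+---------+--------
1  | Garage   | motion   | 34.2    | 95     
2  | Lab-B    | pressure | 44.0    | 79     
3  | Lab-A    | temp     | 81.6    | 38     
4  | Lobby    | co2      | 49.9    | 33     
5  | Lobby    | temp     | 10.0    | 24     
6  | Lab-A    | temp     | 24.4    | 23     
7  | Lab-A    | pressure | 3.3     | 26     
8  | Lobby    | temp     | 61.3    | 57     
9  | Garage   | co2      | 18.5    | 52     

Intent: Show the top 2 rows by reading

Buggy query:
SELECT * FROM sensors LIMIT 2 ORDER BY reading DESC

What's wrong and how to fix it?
Bug: LIMIT must come after ORDER BY

Fix: Sort with ORDER BY, then apply LIMIT

Corrected query:
SELECT * FROM sensors ORDER BY reading DESC LIMIT 2

Result:
id | location | kind | reading | battery
---+----------+------+---------+--------
3  | Lab-A    | temp | 81.6    | 38     
8  | Lobby    | temp | 61.3    | 57     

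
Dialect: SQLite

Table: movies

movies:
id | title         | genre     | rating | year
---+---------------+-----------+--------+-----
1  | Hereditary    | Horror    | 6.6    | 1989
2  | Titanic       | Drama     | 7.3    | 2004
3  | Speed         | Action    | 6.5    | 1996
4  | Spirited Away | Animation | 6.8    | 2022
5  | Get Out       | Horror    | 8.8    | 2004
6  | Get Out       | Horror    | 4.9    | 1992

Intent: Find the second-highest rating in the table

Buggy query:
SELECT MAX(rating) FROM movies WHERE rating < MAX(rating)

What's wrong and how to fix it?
Bug: MAX(rating) on the right of the comparison is an aggregate-in-WHERE error

Fix: Compute the overall MAX in a subquery, then take MAX of rows below it

Corrected query:
SELECT MAX(rating) FROM movies WHERE rating < (SELECT MAX(rating) FROM movies)

Result:
MAX(rating)
-----------
7.3        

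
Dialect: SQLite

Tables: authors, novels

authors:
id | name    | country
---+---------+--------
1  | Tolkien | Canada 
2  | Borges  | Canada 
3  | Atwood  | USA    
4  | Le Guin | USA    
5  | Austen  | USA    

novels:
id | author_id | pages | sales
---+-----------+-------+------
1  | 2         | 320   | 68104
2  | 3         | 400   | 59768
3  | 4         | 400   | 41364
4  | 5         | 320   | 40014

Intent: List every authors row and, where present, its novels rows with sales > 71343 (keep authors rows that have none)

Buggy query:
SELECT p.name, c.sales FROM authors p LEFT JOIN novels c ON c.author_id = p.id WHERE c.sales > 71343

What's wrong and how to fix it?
Bug: Filtering c.sales in WHERE discards the NULL rows produced by LEFT JOIN, turning it into an inner join

Fix: Put 'c.sales > 71343' in the JOIN's ON clause instead of WHERE

Corrected query:
SELECT p.name, c.sales FROM authors p LEFT JOIN novels c ON c.author_id = p.id AND c.sales > 71343

Result:
name    | sales
--------+------
Tolkien | NULL 
Borges  | NULL 
Atwood  | NULL 
Le Guin | NULL 
Austen  | NULL 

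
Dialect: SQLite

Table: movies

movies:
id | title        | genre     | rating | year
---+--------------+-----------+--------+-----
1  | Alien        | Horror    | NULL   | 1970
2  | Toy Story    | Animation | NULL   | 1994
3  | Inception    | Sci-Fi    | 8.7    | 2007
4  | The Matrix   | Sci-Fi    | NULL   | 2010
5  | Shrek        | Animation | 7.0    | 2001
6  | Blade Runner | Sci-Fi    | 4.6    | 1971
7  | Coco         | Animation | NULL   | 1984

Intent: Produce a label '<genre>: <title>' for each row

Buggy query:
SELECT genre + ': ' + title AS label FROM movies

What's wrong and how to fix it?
Bug: SQLite uses || for string concatenation; + coerces text to numbers (yielding 0)

Fix: Replace + with || to concatenate text

Corrected query:
SELECT genre || ': ' || title AS label FROM movies

Result:
label               
--------------------
Horror: Alien       
Animation: Toy Story
Sci-Fi: Inception   
Sci-Fi: The Matrix  
Animation: Shrek    
Sci-Fi: Blade Runner
Animation: Coco     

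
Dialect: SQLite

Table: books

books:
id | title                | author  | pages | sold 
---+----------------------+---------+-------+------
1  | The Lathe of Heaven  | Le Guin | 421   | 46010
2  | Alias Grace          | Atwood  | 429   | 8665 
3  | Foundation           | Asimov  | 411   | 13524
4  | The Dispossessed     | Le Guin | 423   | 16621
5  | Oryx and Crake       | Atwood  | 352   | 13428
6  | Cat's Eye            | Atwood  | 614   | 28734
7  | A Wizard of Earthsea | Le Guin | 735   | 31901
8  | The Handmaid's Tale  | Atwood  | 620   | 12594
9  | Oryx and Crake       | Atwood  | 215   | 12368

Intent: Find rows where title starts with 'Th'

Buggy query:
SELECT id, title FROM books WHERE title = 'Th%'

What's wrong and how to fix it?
Bug: Wildcards only work with LIKE; '=' treats '%' as a literal character

Fix: Replace '=' with LIKE so 'Th%' is treated as a pattern

Corrected query:
SELECT id, title FROM books WHERE title LIKE 'Th%'

Result:
id | title              
---+--------------------
1  | The Lathe of Heaven
4  | The Dispossessed   
8  | The Handmaid's Tale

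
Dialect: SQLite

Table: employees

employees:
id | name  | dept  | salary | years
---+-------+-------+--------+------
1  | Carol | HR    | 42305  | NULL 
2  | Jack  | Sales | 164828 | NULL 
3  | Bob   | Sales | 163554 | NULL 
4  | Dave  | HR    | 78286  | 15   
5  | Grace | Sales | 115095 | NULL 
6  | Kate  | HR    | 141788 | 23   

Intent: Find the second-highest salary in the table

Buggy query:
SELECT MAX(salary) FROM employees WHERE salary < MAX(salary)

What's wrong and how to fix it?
Bug: The inner MAX is an aggregate inside WHERE, which is not allowed

Fix: Compute the overall MAX in a subquery, then take MAX of rows below it

Corrected query:
SELECT MAX(salary) FROM employees WHERE salary < (SELECT MAX(salary) FROM employees)

Result:
MAX(salary)
-----------
163554     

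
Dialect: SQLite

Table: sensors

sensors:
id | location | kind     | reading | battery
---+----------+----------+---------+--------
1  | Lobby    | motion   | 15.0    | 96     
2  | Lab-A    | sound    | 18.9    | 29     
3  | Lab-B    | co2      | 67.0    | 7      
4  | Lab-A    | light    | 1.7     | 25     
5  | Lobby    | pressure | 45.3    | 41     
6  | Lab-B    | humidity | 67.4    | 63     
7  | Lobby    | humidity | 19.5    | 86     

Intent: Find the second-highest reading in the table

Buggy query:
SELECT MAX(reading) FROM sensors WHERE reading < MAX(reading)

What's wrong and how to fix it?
Bug: MAX(reading) on the right of the comparison is an aggregate-in-WHERE error

Fix: Compute the overall MAX in a subquery, then take MAX of rows below it

Corrected query:
SELECT MAX(reading) FROM sensors WHERE reading < (SELECT MAX(reading) FROM sensors)

Result:
MAX(reading)
------------
67          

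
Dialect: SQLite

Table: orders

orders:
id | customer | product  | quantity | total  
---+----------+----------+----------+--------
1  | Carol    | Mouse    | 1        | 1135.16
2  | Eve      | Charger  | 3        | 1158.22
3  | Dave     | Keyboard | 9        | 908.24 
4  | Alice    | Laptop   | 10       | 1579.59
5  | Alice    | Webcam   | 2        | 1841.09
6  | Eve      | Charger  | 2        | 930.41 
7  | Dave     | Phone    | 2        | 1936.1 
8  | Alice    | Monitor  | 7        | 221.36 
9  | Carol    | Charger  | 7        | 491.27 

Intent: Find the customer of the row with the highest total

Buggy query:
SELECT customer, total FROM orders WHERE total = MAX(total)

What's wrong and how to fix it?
Bug: MAX(total) is an aggregate and cannot be used directly in WHERE

Fix: Wrap MAX in a scalar subquery so WHERE compares against a single value

Corrected query:
SELECT customer, total FROM orders WHERE total = (SELECT MAX(total) FROM orders)

Result:
customer | total 
---------+-------
Dave     | 1936.1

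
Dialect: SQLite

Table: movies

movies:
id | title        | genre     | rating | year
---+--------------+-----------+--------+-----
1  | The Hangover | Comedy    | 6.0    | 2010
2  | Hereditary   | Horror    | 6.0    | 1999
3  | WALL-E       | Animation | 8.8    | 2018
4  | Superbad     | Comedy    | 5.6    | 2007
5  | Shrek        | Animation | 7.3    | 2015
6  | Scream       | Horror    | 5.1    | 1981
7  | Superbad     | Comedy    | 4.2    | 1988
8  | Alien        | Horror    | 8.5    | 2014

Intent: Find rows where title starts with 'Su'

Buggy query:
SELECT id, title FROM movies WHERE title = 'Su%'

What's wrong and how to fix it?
Bug: '=' compares the literal string including the % character; pattern matching needs LIKE

Fix: Use LIKE for wildcard pattern matching

Corrected query:
SELECT id, title FROM movies WHERE title LIKE 'Su%'

Result:
id | title   
---+---------
4  | Superbad
7  | Superbad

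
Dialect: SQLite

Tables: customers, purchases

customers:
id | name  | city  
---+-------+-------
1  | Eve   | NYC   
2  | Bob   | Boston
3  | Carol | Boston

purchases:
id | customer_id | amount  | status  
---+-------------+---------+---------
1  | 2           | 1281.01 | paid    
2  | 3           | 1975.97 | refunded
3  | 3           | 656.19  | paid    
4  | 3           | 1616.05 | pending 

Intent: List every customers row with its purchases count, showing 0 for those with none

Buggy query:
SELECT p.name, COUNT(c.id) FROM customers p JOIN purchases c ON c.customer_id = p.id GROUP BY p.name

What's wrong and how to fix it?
Bug: An inner join excludes parents with zero children

Fix: Use LEFT JOIN so parents without children still appear (COUNT(c.id) gives 0)

Corrected query:
SELECT p.name, COUNT(c.id) FROM customers p LEFT JOIN purchases c ON c.customer_id = p.id GROUP BY p.name

Result:
name  | COUNT(c.id)
------+------------
Bob   | 1          
Carol | 3          
Eve   | 0          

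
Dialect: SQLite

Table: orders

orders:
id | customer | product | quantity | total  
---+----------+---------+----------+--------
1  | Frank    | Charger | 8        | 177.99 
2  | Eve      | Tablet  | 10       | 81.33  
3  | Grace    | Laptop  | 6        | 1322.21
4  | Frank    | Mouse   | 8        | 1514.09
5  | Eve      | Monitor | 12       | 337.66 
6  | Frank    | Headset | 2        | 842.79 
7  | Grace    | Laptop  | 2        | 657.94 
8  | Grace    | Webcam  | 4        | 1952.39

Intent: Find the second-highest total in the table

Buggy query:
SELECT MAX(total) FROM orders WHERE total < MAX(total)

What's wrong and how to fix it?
Bug: MAX(total) on the right of the comparison is an aggregate-in-WHERE error

Fix: Put the inner MAX in a scalar subquery

Corrected query:
SELECT MAX(total) FROM orders WHERE total < (SELECT MAX(total) FROM orders)

Result:
MAX(total)
----------
1514.09   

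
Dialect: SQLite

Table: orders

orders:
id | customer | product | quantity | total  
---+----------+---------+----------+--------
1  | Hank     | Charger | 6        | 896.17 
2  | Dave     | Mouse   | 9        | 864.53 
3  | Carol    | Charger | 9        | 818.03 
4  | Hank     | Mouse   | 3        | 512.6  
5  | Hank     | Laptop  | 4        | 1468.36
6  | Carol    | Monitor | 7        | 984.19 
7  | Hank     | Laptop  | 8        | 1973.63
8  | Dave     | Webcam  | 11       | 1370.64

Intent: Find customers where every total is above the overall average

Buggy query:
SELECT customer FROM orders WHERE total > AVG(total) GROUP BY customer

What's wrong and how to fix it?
Bug: WHERE evaluates per row before aggregation, so AVG() is unavailable

Fix: Use a subquery for AVG and a HAVING MIN(...) filter so the condition holds for every row in the group

Corrected query:
SELECT customer FROM orders GROUP BY customer HAVING MIN(total) > (SELECT AVG(total) FROM orders)

Result:
(no rows)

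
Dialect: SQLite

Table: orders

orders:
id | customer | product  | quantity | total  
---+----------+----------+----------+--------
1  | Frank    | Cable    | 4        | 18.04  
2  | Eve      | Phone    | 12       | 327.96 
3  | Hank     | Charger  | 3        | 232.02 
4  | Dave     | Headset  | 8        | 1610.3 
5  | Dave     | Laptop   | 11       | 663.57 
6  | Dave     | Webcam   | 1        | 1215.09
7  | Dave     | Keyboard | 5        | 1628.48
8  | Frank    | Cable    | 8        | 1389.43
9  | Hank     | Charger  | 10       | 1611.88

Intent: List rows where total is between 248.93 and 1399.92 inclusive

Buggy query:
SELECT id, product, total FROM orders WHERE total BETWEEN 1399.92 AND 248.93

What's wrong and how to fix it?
Bug: BETWEEN expects the lower bound first; with 1399.92 AND 248.93 the range is empty

Fix: Swap the bounds so the smaller value comes first

Corrected query:
SELECT id, product, total FROM orders WHERE total BETWEEN 248.93 AND 1399.92

Result:
id | product | total  
---+---------+--------
2  | Phone   | 327.96 
5  | Laptop  | 663.57 
6  | Webcam  | 1215.09
8  | Cable   | 1389.43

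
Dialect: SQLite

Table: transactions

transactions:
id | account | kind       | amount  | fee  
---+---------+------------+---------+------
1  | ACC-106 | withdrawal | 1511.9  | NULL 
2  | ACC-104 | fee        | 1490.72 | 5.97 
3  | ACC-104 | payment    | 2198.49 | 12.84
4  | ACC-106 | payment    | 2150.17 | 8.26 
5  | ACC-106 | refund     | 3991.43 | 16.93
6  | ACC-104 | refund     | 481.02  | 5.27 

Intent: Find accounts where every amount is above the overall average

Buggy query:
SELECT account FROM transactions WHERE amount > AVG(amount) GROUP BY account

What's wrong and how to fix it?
Bug: WHERE evaluates per row before aggregation, so AVG() is unavailable

Fix: Use a subquery for AVG and a HAVING MIN(...) filter so the condition holds for every row in the group

Corrected query:
SELECT account FROM transactions GROUP BY account HAVING MIN(amount) > (SELECT AVG(amount) FROM transactions)

Result:
(no rows)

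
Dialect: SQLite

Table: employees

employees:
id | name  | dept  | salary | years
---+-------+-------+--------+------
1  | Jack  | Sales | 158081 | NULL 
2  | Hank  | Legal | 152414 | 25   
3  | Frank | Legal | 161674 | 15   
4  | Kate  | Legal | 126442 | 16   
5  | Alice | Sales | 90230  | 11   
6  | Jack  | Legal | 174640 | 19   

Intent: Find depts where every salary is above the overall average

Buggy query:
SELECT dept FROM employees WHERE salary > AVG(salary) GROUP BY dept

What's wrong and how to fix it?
Bug: WHERE evaluates per row before aggregation, so AVG() is unavailable

Fix: Compute the overall average in a scalar subquery and compare each group's MIN against it in HAVING

Corrected query:
SELECT dept FROM employees GROUP BY dept HAVING MIN(salary) > (SELECT AVG(salary) FROM employees)

Result:
(no rows)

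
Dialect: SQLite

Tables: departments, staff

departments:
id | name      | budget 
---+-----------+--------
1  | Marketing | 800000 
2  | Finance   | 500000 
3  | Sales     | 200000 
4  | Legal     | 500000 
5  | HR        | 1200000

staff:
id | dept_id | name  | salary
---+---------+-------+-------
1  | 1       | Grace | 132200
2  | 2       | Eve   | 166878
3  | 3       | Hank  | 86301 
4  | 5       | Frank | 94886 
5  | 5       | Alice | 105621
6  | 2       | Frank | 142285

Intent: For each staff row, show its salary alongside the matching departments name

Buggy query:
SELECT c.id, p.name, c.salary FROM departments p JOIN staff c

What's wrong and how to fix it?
Bug: Missing join condition: each staff row is matched to all departments rows instead of just its own

Fix: Add ON c.dept_id = p.id to the JOIN

Corrected query:
SELECT c.id, p.name, c.salary FROM departments p JOIN staff c ON c.dept_id = p.id

Result:
id | name      | salary
---+-----------+-------
1  | Marketing | 132200
2  | Finance   | 166878
3  | Sales     | 86301 
4  | HR        | 94886 
5  | HR        | 105621
6  | Finance   | 142285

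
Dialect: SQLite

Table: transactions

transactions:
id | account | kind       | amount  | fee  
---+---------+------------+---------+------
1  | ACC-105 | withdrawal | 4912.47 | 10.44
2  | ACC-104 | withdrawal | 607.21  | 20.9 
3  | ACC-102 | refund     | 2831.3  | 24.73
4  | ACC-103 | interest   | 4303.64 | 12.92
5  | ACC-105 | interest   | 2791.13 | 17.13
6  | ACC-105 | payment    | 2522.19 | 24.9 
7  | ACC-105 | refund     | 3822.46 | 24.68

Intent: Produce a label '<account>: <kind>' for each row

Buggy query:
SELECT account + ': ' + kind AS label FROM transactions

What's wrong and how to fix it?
Bug: '+' is numeric addition; on text columns SQLite converts them to 0 instead of concatenating

Fix: Replace + with || to concatenate text

Corrected query:
SELECT account || ': ' || kind AS label FROM transactions

Result:
label              
-------------------
ACC-105: withdrawal
ACC-104: withdrawal
ACC-102: refund    
ACC-103: interest  
ACC-105: interest  
ACC-105: payment   
ACC-105: refund    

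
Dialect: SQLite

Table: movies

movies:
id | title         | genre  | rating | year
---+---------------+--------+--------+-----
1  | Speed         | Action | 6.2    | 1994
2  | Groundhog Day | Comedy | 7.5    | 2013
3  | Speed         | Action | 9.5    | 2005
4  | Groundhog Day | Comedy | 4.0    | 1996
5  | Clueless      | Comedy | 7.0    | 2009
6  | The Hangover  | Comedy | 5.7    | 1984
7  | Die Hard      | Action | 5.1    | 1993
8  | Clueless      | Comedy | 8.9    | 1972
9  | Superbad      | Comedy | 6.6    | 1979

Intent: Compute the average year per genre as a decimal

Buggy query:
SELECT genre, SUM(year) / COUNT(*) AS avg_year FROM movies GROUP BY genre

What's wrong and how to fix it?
Bug: SUM(year) and COUNT(*) are both integers; the division truncates the fractional part

Fix: Multiply by 1.0 (or CAST to REAL) to force floating-point division

Corrected query:
SELECT genre, SUM(year) * 1.0 / COUNT(*) AS avg_year FROM movies GROUP BY genre

Result:
genre  | avg_year   
-------+------------
Action | 1997.333333
Comedy | 1992.166667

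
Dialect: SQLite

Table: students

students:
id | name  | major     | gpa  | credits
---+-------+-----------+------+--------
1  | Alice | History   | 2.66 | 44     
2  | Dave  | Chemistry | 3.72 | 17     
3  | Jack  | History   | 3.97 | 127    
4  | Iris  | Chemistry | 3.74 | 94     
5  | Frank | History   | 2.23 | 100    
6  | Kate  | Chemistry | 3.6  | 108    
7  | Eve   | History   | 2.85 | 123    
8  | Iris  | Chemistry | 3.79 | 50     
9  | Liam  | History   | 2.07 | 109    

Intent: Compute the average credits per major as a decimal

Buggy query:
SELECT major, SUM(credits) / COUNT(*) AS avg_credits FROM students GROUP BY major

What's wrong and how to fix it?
Bug: Both operands are integers, so '/' performs integer division and truncates

Fix: Multiply by 1.0 (or CAST to REAL) to force floating-point division

Corrected query:
SELECT major, SUM(credits) * 1.0 / COUNT(*) AS avg_credits FROM students GROUP BY major

Result:
major     | avg_credits
----------+------------
Chemistry | 67.25      
History   | 100.6      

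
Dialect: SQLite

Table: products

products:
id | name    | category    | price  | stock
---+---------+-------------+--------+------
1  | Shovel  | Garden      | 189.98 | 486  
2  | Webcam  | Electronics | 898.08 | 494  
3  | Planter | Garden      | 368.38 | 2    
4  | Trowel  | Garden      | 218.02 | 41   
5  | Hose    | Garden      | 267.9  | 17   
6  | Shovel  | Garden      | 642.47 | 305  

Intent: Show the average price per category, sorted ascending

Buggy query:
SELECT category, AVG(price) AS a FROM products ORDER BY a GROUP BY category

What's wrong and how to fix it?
Bug: GROUP BY must precede ORDER BY

Fix: Reorder: SELECT … FROM … GROUP BY … ORDER BY …

Corrected query:
SELECT category, AVG(price) AS a FROM products GROUP BY category ORDER BY a

Result:
category    | a     
------------+-------
Garden      | 337.35
Electronics | 898.08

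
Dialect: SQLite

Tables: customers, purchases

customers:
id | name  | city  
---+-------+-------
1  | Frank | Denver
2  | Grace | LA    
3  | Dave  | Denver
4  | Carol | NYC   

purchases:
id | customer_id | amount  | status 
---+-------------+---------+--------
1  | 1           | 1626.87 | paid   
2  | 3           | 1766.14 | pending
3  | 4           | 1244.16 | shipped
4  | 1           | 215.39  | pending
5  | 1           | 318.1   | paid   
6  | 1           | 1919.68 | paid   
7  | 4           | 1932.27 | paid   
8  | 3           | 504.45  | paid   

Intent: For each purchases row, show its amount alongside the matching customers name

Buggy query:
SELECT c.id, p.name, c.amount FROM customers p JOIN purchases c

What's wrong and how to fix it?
Bug: Missing join condition: each purchases row is matched to all customers rows instead of just its own

Fix: Specify the join condition linking the foreign key to the parent id

Corrected query:
SELECT c.id, p.name, c.amount FROM customers p JOIN purchases c ON c.customer_id = p.id

Result:
id | name  | amount 
---+-------+--------
1  | Frank | 1626.87
2  | Dave  | 1766.14
3  | Carol | 1244.16
4  | Frank | 215.39 
5  | Frank | 318.1  
6  | Frank | 1919.68
7  | Carol | 1932.27
8  | Dave  | 504.45 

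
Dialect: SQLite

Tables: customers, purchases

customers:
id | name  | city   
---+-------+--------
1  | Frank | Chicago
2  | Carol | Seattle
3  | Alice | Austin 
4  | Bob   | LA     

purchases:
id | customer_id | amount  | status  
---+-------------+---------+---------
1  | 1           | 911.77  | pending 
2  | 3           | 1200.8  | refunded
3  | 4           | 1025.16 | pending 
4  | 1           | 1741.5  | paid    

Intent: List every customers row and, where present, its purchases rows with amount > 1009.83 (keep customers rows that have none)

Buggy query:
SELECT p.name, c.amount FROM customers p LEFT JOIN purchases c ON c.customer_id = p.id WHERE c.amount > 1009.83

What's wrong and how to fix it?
Bug: Filtering c.amount in WHERE discards the NULL rows produced by LEFT JOIN, turning it into an inner join

Fix: Put 'c.amount > 1009.83' in the JOIN's ON clause instead of WHERE

Corrected query:
SELECT p.name, c.amount FROM customers p LEFT JOIN purchases c ON c.customer_id = p.id AND c.amount > 1009.83

Result:
name  | amount 
------+--------
Frank | 1741.5 
Carol | NULL   
Alice | 1200.8 
Bob   | 1025.16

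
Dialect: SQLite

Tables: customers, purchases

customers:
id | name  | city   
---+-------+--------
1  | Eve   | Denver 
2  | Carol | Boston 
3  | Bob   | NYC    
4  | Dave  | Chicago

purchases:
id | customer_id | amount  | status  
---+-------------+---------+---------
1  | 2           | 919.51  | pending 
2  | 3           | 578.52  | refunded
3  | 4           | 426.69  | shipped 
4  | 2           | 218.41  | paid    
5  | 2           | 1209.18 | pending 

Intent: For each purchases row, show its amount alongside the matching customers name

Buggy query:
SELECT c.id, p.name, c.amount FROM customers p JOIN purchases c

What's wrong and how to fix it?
Bug: Missing join condition: each purchases row is matched to all customers rows instead of just its own

Fix: Add ON c.customer_id = p.id to the JOIN

Corrected query:
SELECT c.id, p.name, c.amount FROM customers p JOIN purchases c ON c.customer_id = p.id

Result:
id | name  | amount 
---+-------+--------
1  | Carol | 919.51 
2  | Bob   | 578.52 
3  | Dave  | 426.69 
4  | Carol | 218.41 
5  | Carol | 1209.18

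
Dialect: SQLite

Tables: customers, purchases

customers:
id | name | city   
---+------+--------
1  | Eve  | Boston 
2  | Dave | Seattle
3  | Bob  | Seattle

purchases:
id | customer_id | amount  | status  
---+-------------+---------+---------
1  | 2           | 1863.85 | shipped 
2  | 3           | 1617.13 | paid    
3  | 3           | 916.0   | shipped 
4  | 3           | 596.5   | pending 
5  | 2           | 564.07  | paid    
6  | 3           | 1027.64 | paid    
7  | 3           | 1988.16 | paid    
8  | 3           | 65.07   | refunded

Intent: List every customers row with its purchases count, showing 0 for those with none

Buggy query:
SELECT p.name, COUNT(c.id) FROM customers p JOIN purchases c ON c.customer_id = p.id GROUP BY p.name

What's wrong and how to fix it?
Bug: INNER JOIN drops customers rows that have no matching purchases rows

Fix: Switch to LEFT JOIN to retain unmatched parent rows

Corrected query:
SELECT p.name, COUNT(c.id) FROM customers p LEFT JOIN purchases c ON c.customer_id = p.id GROUP BY p.name

Result:
name | COUNT(c.id)
-----+------------
Bob  | 6          
Dave | 2          
Eve  | 0          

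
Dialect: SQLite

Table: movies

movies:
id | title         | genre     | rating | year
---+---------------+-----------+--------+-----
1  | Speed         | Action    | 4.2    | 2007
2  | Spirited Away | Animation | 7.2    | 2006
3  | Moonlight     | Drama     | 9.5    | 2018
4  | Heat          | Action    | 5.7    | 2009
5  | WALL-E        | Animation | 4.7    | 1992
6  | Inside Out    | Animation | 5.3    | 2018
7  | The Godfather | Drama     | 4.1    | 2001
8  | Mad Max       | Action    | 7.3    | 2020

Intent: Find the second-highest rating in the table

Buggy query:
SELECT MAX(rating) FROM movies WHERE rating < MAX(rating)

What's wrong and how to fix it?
Bug: MAX(rating) on the right of the comparison is an aggregate-in-WHERE error

Fix: Compute the overall MAX in a subquery, then take MAX of rows below it

Corrected query:
SELECT MAX(rating) FROM movies WHERE rating < (SELECT MAX(rating) FROM movies)

Result:
MAX(rating)
-----------
7.3        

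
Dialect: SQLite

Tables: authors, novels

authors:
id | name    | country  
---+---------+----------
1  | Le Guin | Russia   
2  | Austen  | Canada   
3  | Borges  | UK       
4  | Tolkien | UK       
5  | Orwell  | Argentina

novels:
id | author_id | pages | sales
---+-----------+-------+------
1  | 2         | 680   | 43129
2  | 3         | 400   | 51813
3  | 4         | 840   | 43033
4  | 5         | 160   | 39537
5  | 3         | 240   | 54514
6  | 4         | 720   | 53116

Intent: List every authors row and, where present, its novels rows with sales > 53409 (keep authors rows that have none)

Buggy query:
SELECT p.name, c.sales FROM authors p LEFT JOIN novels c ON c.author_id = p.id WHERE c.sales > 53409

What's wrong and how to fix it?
Bug: A WHERE condition on the right-hand table after LEFT JOIN drops unmatched parents

Fix: Put 'c.sales > 53409' in the JOIN's ON clause instead of WHERE

Corrected query:
SELECT p.name, c.sales FROM authors p LEFT JOIN novels c ON c.author_id = p.id AND c.sales > 53409

Result:
name    | sales
--------+------
Le Guin | NULL 
Austen  | NULL 
Borges  | 54514
Tolkien | NULL 
Orwell  | NULL 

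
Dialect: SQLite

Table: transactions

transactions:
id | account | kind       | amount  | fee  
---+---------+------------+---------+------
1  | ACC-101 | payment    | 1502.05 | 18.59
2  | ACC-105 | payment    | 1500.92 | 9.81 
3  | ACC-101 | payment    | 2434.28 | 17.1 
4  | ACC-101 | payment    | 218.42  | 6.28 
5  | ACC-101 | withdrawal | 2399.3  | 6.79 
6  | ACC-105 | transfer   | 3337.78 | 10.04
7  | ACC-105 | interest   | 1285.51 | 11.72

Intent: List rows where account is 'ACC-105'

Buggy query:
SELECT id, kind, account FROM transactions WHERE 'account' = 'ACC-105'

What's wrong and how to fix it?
Bug: Single quotes denote string literals in SQL; the column name is being compared as a constant string

Fix: Remove the quotes around the column name (or use double quotes for an identifier)

Corrected query:
SELECT id, kind, account FROM transactions WHERE account = 'ACC-105'

Result:
id | kind     | account
---+----------+--------
2  | payment  | ACC-105
6  | transfer | ACC-105
7  | interest | ACC-105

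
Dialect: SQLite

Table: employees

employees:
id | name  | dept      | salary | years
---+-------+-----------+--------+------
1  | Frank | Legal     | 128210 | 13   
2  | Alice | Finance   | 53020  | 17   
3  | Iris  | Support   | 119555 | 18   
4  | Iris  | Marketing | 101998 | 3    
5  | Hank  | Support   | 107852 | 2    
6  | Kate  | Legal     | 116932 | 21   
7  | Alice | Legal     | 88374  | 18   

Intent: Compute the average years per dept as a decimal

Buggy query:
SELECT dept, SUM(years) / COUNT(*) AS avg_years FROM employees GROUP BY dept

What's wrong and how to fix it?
Bug: SUM(years) and COUNT(*) are both integers; the division truncates the fractional part

Fix: Multiply by 1.0 (or CAST to REAL) to force floating-point division

Corrected query:
SELECT dept, SUM(years) * 1.0 / COUNT(*) AS avg_years FROM employees GROUP BY dept

Result:
dept      | avg_years
----------+----------
Finance   | 17       
Legal     | 17.333333
Marketing | 3        
Support   | 10       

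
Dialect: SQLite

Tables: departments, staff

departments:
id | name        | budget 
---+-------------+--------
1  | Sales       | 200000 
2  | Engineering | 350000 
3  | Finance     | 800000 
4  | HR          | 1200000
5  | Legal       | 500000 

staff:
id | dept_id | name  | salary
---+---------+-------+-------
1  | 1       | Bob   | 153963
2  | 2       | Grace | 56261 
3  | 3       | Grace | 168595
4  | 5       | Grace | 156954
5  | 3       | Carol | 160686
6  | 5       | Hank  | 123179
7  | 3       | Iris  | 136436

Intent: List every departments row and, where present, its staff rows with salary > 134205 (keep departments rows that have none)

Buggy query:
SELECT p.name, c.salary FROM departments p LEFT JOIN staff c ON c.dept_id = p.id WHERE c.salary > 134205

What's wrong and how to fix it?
Bug: A WHERE condition on the right-hand table after LEFT JOIN drops unmatched parents

Fix: Put 'c.salary > 134205' in the JOIN's ON clause instead of WHERE

Corrected query:
SELECT p.name, c.salary FROM departments p LEFT JOIN staff c ON c.dept_id = p.id AND c.salary > 134205

Result:
name        | salary
------------+-------
Sales       | 153963
Engineering | NULL  
Finance     | 136436
Finance     | 160686
Finance     | 168595
HR          | NULL  
Legal       | 156954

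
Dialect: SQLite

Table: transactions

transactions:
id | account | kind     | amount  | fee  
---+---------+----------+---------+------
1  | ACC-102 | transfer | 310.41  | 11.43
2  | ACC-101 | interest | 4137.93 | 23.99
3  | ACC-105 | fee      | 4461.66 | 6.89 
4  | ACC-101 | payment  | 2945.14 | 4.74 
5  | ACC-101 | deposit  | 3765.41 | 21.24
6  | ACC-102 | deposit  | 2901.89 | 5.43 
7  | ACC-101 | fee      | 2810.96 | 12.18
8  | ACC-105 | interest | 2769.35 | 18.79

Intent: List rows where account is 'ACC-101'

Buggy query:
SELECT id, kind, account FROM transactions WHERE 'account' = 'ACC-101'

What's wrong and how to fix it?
Bug: 'account' in single quotes is a string literal, not the column; the comparison is literal-vs-literal and never true

Fix: Reference the column as account without single quotes

Corrected query:
SELECT id, kind, account FROM transactions WHERE account = 'ACC-101'

Result:
id | kind     | account
---+----------+--------
2  | interest | ACC-101
4  | payment  | ACC-101
5  | deposit  | ACC-101
7  | fee      | ACC-101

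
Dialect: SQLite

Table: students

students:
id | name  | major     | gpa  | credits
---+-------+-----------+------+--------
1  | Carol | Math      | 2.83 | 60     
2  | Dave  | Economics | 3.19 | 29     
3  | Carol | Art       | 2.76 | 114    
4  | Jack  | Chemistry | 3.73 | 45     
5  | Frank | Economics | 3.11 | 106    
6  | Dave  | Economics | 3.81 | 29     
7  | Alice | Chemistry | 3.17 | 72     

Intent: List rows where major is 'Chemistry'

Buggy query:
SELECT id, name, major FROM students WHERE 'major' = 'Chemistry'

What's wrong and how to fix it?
Bug: Single quotes denote string literals in SQL; the column name is being compared as a constant string

Fix: Reference the column as major without single quotes

Corrected query:
SELECT id, name, major FROM students WHERE major = 'Chemistry'

Result:
id | name  | major    
---+-------+----------
4  | Jack  | Chemistry
7  | Alice | Chemistry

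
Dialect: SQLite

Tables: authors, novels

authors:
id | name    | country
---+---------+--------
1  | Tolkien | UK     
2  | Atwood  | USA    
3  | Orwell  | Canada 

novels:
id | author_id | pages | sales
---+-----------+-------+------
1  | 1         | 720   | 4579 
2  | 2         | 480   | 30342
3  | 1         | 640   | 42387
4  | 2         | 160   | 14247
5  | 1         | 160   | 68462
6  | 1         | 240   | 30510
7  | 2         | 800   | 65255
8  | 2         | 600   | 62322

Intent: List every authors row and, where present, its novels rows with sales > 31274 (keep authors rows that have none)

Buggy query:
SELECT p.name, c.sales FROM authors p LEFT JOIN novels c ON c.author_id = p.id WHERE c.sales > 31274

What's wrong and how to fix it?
Bug: Filtering c.sales in WHERE discards the NULL rows produced by LEFT JOIN, turning it into an inner join

Fix: Move the right-table condition into the ON clause so unmatched parents are kept

Corrected query:
SELECT p.name, c.sales FROM authors p LEFT JOIN novels c ON c.author_id = p.id AND c.sales > 31274

Result:
name    | sales
--------+------
Tolkien | 42387
Tolkien | 68462
Atwood  | 62322
Atwood  | 65255
Orwell  | NULL 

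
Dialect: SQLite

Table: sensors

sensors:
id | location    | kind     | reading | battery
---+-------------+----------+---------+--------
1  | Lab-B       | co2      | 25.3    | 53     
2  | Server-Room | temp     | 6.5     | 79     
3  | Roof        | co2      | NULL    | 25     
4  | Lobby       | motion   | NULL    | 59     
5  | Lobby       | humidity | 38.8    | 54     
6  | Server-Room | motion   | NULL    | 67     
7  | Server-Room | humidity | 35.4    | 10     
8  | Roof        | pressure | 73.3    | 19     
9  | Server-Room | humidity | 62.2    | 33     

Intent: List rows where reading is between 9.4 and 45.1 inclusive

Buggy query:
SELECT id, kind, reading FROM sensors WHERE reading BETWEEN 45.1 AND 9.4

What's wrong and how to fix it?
Bug: BETWEEN expects the lower bound first; with 45.1 AND 9.4 the range is empty

Fix: Write BETWEEN 9.4 AND 45.1

Corrected query:
SELECT id, kind, reading FROM sensors WHERE reading BETWEEN 9.4 AND 45.1

Result:
id | kind     | reading
---+----------+--------
1  | co2      | 25.3   
5  | humidity | 38.8   
7  | humidity | 35.4   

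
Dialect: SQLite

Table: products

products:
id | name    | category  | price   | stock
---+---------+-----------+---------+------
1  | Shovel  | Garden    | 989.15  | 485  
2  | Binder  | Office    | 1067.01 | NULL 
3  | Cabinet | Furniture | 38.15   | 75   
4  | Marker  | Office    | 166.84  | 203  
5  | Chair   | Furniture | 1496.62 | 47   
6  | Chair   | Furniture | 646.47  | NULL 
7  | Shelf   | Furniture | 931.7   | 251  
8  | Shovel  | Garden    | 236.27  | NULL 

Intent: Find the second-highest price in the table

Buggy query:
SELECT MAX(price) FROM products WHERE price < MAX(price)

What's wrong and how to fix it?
Bug: MAX(price) on the right of the comparison is an aggregate-in-WHERE error

Fix: Put the inner MAX in a scalar subquery

Corrected query:
SELECT MAX(price) FROM products WHERE price < (SELECT MAX(price) FROM products)

Result:
MAX(price)
----------
1067.01   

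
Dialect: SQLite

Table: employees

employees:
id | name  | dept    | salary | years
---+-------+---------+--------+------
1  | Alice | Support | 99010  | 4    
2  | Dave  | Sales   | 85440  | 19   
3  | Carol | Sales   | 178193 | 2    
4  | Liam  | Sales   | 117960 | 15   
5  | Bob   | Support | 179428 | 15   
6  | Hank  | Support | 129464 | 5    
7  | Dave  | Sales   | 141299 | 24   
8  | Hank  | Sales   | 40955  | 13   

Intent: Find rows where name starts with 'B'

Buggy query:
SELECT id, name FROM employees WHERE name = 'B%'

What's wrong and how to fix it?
Bug: '=' compares the literal string including the % character; pattern matching needs LIKE

Fix: Use LIKE for wildcard pattern matching

Corrected query:
SELECT id, name FROM employees WHERE name LIKE 'B%'

Result:
id | name
---+-----
5  | Bob 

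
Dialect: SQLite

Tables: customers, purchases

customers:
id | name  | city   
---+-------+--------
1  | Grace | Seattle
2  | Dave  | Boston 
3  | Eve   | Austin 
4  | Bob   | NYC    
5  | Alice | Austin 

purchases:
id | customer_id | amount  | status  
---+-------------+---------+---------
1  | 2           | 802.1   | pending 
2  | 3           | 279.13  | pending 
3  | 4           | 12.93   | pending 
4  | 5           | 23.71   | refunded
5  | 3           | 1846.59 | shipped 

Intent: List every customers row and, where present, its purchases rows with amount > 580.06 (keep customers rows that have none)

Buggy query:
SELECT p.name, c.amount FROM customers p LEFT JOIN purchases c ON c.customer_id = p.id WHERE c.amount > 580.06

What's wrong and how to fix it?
Bug: A WHERE condition on the right-hand table after LEFT JOIN drops unmatched parents

Fix: Move the right-table condition into the ON clause so unmatched parents are kept

Corrected query:
SELECT p.name, c.amount FROM customers p LEFT JOIN purchases c ON c.customer_id = p.id AND c.amount > 580.06

Result:
name  | amount 
------+--------
Grace | NULL   
Dave  | 802.1  
Eve   | 1846.59
Bob   | NULL   
Alice | NULL   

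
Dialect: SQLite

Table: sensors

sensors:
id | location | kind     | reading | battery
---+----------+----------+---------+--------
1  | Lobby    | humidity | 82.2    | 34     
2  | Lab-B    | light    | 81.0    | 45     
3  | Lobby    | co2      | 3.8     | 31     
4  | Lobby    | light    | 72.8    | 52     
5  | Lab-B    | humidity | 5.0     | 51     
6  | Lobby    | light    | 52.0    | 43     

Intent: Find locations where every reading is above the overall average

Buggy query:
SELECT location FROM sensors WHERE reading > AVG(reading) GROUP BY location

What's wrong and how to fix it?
Bug: WHERE evaluates per row before aggregation, so AVG() is unavailable

Fix: Use a subquery for AVG and a HAVING MIN(...) filter so the condition holds for every row in the group

Corrected query:
SELECT location FROM sensors GROUP BY location HAVING MIN(reading) > (SELECT AVG(reading) FROM sensors)

Result:
(no rows)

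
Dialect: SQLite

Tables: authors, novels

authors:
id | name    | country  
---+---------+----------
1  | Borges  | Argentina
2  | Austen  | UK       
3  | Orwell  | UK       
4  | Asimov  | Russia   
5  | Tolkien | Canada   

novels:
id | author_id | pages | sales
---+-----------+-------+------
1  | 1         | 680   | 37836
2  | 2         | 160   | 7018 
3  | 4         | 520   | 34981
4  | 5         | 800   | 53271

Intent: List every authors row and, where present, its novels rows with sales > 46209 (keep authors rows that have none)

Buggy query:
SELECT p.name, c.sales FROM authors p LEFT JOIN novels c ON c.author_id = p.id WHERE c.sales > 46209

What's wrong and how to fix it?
Bug: Filtering c.sales in WHERE discards the NULL rows produced by LEFT JOIN, turning it into an inner join

Fix: Move the right-table condition into the ON clause so unmatched parents are kept

Corrected query:
SELECT p.name, c.sales FROM authors p LEFT JOIN novels c ON c.author_id = p.id AND c.sales > 46209

Result:
name    | sales
--------+------
Borges  | NULL 
Austen  | NULL 
Orwell  | NULL 
Asimov  | NULL 
Tolkien | 53271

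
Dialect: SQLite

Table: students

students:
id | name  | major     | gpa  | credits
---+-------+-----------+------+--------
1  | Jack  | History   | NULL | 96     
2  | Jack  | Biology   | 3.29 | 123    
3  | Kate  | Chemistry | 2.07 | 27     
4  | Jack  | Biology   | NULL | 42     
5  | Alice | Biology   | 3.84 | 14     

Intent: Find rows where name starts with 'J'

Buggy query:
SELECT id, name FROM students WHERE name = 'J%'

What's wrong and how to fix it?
Bug: Wildcards only work with LIKE; '=' treats '%' as a literal character

Fix: Replace '=' with LIKE so 'J%' is treated as a pattern

Corrected query:
SELECT id, name FROM students WHERE name LIKE 'J%'

Result:
id | name
---+-----
1  | Jack
2  | Jack
4  | Jack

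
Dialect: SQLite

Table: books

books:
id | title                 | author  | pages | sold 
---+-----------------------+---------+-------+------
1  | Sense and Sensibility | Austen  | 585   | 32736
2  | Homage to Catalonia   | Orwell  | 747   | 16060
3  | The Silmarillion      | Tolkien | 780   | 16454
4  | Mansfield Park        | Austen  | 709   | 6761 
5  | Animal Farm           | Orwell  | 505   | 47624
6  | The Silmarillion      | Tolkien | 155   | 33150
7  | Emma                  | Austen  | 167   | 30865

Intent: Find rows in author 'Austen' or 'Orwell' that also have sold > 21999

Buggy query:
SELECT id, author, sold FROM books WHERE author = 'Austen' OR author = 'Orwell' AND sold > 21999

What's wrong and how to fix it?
Bug: AND binds tighter than OR, so this parses as author = 'Austen' OR (author = 'Orwell' AND sold > 21999)

Fix: Group the OR with parentheses (or use IN), then AND the threshold

Corrected query:
SELECT id, author, sold FROM books WHERE (author = 'Austen' OR author = 'Orwell') AND sold > 21999

Result:
id | author | sold 
---+--------+------
1  | Austen | 32736
5  | Orwell | 47624
7  | Austen | 30865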